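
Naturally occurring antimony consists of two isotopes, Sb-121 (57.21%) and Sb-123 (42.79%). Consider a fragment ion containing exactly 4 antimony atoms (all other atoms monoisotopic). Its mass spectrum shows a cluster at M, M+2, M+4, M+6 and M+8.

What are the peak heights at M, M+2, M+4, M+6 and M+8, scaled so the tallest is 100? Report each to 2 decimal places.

29.79 : 89.13 : 100.00 : 49.86 : 9.32

Expanding (0.5721 + 0.4279)^4:
P(M) = 0.5721^4 = 0.107124
P(M+2) = 4 × 0.5721^3 × 0.4279^1 = 0.320493
P(M+4) = 6 × 0.5721^2 × 0.4279^2 = 0.359567
P(M+6) = 4 × 0.5721^1 × 0.4279^3 = 0.179291
P(M+8) = 0.4279^4 = 0.033525
The M+4 peak is largest (0.359567); scaling to 100 gives 29.79 : 89.13 : 100.00 : 49.86 : 9.32.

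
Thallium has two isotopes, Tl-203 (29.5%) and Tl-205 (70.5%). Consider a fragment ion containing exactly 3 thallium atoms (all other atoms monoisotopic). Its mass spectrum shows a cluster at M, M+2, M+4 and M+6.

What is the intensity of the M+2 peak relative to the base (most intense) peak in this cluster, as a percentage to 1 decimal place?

(0.295 + 0.705)^3 gives M 0.0257, M+2 0.1841, M+4 0.4399, M+6 0.3504; the largest is M+4.
P(M+4) = C(3,2) × 0.295^1 × 0.705^2 = 3 × 0.2950 × 0.497025 = 0.439867 (base)
P(M+2) = C(3,1) × 0.295^2 × 0.705^1 = 3 × 0.087025 × 0.7050 = 0.184058
Relative intensity = 0.184058 / 0.439867 × 100 = 41.8

41.8%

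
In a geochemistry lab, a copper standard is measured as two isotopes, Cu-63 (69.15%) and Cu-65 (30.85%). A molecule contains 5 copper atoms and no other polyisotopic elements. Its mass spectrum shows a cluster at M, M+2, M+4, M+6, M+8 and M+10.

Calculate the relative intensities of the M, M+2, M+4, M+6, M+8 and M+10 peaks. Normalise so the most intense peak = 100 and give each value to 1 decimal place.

44.8 : 100.0 : 89.2 : 39.8 : 8.9 : 0.8

Expanding (0.6915 + 0.3085)^5:
P(M) = 0.6915^5 = 0.158111
P(M+2) = 5 × 0.6915^4 × 0.3085^1 = 0.352691
P(M+4) = 10 × 0.6915^3 × 0.3085^2 = 0.314693
P(M+6) = 10 × 0.6915^2 × 0.3085^3 = 0.140394
P(M+8) = 5 × 0.6915^1 × 0.3085^4 = 0.031317
P(M+10) = 0.3085^5 = 0.002794
The M+2 peak is largest (0.352691); scaling to 100 gives 44.8 : 100.0 : 89.2 : 39.8 : 8.9 : 0.8.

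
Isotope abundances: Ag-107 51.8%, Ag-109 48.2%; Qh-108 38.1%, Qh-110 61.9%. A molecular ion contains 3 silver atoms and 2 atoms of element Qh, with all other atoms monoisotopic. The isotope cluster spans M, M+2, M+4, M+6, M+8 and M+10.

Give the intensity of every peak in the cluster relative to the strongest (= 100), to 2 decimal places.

6.02 : 36.36 : 86.12 : 100.00 : 57.02 : 12.80

Silver pattern (n=3): 0.13899183 : 0.3879965 : 0.3610315 : 0.11198017
Element Qh pattern (n=2): 0.145161 : 0.471678 : 0.383161
Convolve the two distributions (both contribute in 2-u steps):
  M: 0.13899183×0.145161 = 0.020176
  M+2: 0.13899183×0.471678 + 0.3879965×0.145161 = 0.121881
  M+4: 0.13899183×0.383161 + 0.3879965×0.471678 + 0.3610315×0.145161 = 0.288673
  M+6: 0.3879965×0.383161 + 0.3610315×0.471678 + 0.11198017×0.145161 = 0.335211
  M+8: 0.3610315×0.383161 + 0.11198017×0.471678 = 0.191152
  M+10: 0.11198017×0.383161 = 0.042906
Scale to base peak (0.335211) = 100: 6.02 : 36.36 : 86.12 : 100.00 : 57.02 : 12.80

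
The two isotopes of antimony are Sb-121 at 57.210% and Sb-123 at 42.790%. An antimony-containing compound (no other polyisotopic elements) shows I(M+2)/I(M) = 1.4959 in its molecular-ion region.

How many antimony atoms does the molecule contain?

With n Sb atoms, P(M+2)/P(M) = C(n,1)·p^(n−1)q / p^n = n·q/p = n · 0.42790/0.57210.
n = 1.4959 × 0.57210/0.42790 = 2.00 ≈ 2

2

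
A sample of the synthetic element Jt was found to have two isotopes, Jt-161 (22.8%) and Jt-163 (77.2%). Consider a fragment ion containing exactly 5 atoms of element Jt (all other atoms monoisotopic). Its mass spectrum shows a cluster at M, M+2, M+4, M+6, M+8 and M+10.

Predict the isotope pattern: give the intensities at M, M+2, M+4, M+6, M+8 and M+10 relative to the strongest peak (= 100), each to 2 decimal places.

Expanding (0.228 + 0.772)^5:
P(M) = 0.228^5 = 0.000616
P(M+2) = 5 × 0.228^4 × 0.772^1 = 0.010431
P(M+4) = 10 × 0.228^3 × 0.772^2 = 0.070638
P(M+6) = 10 × 0.228^2 × 0.772^3 = 0.239178
P(M+8) = 5 × 0.228^1 × 0.772^4 = 0.404924
P(M+10) = 0.772^5 = 0.274212
The M+8 peak is largest (0.404924); scaling to 100 gives 0.15 : 2.58 : 17.44 : 59.07 : 100.00 : 67.72.

0.15 : 2.58 : 17.44 : 59.07 : 100.00 : 67.72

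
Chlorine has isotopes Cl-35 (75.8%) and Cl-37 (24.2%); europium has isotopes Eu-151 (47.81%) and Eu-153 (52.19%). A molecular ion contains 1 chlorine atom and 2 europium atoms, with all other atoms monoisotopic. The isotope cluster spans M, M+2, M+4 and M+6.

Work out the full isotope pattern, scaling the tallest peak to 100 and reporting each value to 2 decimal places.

Chlorine pattern (n=1): 0.7580 : 0.2420
Europium pattern (n=2): 0.22857961 : 0.49904078 : 0.27237961
Convolve the two distributions (both contribute in 2-u steps):
  M: 0.7580×0.22857961 = 0.173263
  M+2: 0.7580×0.49904078 + 0.2420×0.22857961 = 0.433589
  M+4: 0.7580×0.27237961 + 0.2420×0.49904078 = 0.327232
  M+6: 0.2420×0.27237961 = 0.065916
Scale to base peak (0.433589) = 100: 39.96 : 100.00 : 75.47 : 15.20

39.96 : 100.00 : 75.47 : 15.20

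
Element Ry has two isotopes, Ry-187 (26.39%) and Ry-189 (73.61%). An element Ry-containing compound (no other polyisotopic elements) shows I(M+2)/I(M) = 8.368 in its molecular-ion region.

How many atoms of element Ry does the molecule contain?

For n independent Ry atoms, I(M+2)/I(M) = n · (abundance Ry-189) / (abundance Ry-187) = n · 0.7361/0.2639.
n = 8.368 × 0.2639/0.7361 = 3.00 ≈ 3

3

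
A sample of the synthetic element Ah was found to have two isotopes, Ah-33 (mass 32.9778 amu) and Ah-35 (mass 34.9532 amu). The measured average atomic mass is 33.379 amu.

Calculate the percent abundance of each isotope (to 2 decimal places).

Writing the weighted mean with unknown fraction x of Ah-33:
32.9778·x + 34.9532·(1 − x) = 33.379
(32.9778 − 34.9532)·x = 33.379 − 34.9532
x = -1.5742 / -1.9754 = 0.79690 → 79.69% Ah-33, 20.31% Ah-35.

Ah-33: 79.69%, Ah-35: 20.31%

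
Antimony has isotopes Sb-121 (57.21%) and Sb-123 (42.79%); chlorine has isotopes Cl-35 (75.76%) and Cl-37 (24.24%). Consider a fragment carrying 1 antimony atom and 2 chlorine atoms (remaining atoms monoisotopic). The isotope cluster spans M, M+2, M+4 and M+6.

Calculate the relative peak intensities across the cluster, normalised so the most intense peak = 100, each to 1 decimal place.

72.1 : 100.0 : 41.9 : 5.5

Antimony pattern (n=1): 0.5721 : 0.4279
Chlorine pattern (n=2): 0.57395776 : 0.36728448 : 0.05875776
Convolve the two distributions (both contribute in 2-u steps):
  M: 0.5721×0.57395776 = 0.328361
  M+2: 0.5721×0.36728448 + 0.4279×0.57395776 = 0.455720
  M+4: 0.5721×0.05875776 + 0.4279×0.36728448 = 0.190776
  M+6: 0.4279×0.05875776 = 0.025142
Scale to base peak (0.455720) = 100: 72.1 : 100.0 : 41.9 : 5.5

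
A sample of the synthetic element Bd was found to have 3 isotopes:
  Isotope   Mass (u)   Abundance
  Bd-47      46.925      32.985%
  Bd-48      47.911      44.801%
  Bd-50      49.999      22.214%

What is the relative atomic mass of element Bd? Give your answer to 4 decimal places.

Ar = Σ fᵢ·mᵢ = 0.32985 × 46.925 + 0.44801 × 47.911 + 0.22214 × 49.999
= 15.47821 + 21.46461 + 11.10678 = 48.04960 u

48.0496 u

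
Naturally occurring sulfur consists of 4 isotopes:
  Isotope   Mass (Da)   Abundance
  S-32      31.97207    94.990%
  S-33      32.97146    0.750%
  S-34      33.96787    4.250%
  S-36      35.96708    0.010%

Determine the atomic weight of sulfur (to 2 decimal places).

Ar = Σ fᵢ·mᵢ = 0.94990 × 31.97207 + 0.00750 × 32.97146 + 0.04250 × 33.96787 + 0.00010 × 35.96708
= 30.370269 + 0.247286 + 1.443634 + 0.003597 = 32.064786 Da

32.06 Da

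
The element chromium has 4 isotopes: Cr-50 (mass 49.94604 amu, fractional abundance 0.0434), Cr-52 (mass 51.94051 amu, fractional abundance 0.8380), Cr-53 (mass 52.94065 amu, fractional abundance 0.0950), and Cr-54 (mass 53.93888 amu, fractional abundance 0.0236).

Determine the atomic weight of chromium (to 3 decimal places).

Weight each isotope mass by its fractional abundance: 0.0434 × 49.94604 + 0.8380 × 51.94051 + 0.0950 × 52.94065 + 0.0236 × 53.93888
= 2.167658 + 43.526147 + 5.029362 + 1.272958 = 51.996125 amu

51.996 amu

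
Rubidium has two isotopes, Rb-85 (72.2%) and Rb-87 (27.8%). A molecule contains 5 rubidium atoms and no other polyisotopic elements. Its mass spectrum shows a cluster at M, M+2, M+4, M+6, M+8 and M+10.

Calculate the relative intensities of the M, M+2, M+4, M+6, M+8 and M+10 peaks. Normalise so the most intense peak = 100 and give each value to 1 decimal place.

51.9 : 100.0 : 77.0 : 29.7 : 5.7 : 0.4

Expanding (0.722 + 0.278)^5:
P(M) = 0.722^5 = 0.196194
P(M+2) = 5 × 0.722^4 × 0.278^1 = 0.377714
P(M+4) = 10 × 0.722^3 × 0.278^2 = 0.290872
P(M+6) = 10 × 0.722^2 × 0.278^3 = 0.111998
P(M+8) = 5 × 0.722^1 × 0.278^4 = 0.021562
P(M+10) = 0.278^5 = 0.001660
The M+2 peak is largest (0.377714); scaling to 100 gives 51.9 : 100.0 : 77.0 : 29.7 : 5.7 : 0.4.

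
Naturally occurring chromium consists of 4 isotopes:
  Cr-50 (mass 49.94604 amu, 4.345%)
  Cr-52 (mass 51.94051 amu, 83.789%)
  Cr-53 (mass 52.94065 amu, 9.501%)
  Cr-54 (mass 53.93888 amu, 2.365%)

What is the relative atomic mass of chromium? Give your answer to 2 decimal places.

52.00 amu

Ar = Σ fᵢ·mᵢ = 0.04345 × 49.94604 + 0.83789 × 51.94051 + 0.09501 × 52.94065 + 0.02365 × 53.93888
= 2.170155 + 43.520434 + 5.029891 + 1.275655 = 51.996135 amu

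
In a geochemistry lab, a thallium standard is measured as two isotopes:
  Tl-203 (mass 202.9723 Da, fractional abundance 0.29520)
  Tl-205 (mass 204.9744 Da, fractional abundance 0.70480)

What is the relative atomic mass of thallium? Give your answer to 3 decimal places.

204.383 Da

The abundance-weighted mean is 0.29520 × 202.9723 + 0.70480 × 204.9744
= 59.91742 + 144.46596 = 204.38338 Da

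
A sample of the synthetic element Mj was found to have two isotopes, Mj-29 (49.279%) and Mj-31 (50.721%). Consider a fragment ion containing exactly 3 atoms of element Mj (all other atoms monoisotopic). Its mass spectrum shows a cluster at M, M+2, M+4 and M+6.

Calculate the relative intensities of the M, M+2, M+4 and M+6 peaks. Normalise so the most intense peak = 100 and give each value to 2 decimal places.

31.46 : 97.16 : 100.00 : 34.31

Each Mj atom is independently Mj-29 (p = 0.49279) or Mj-31 (q = 0.50721); the cluster is the binomial expansion (p + q)^3.
P(M) = 0.49279^3 = 0.119670
P(M+2) = 3 × 0.49279^2 × 0.50721^1 = 0.369516
P(M+4) = 3 × 0.49279^1 × 0.50721^2 = 0.380328
P(M+6) = 0.50721^3 = 0.130486
The M+4 peak is largest (0.380328); scaling to 100 gives 31.46 : 97.16 : 100.00 : 34.31.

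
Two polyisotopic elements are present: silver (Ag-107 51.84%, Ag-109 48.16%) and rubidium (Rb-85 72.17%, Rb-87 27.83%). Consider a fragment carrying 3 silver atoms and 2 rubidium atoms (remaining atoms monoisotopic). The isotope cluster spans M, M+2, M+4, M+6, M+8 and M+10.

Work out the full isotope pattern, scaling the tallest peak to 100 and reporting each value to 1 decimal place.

20.5 : 72.8 : 100.0 : 65.7 : 20.5 : 2.4

Silver pattern (n=3): 0.13931407 : 0.38827347 : 0.36071085 : 0.11170161
Rubidium pattern (n=2): 0.52085089 : 0.40169822 : 0.07745089
Convolve the two distributions (both contribute in 2-u steps):
  M: 0.13931407×0.52085089 = 0.072562
  M+2: 0.13931407×0.40169822 + 0.38827347×0.52085089 = 0.258195
  M+4: 0.13931407×0.07745089 + 0.38827347×0.40169822 + 0.36071085×0.52085089 = 0.354635
  M+6: 0.38827347×0.07745089 + 0.36071085×0.40169822 + 0.11170161×0.52085089 = 0.233149
  M+8: 0.36071085×0.07745089 + 0.11170161×0.40169822 = 0.072808
  M+10: 0.11170161×0.07745089 = 0.008651
Scale to base peak (0.354635) = 100: 20.5 : 72.8 : 100.0 : 65.7 : 20.5 : 2.4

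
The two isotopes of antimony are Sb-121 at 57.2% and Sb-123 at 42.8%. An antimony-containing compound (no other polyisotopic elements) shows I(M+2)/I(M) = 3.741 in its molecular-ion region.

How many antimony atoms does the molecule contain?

5

For n independent Sb atoms, I(M+2)/I(M) = n · (abundance Sb-123) / (abundance Sb-121) = n · 0.428/0.572.
n = 3.741 × 0.572/0.428 = 5.00 ≈ 5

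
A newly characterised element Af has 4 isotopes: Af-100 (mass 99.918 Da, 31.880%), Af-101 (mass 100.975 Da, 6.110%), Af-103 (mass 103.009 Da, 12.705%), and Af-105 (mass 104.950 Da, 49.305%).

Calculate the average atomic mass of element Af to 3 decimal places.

102.856 Da

The abundance-weighted mean is 0.31880 × 99.918 + 0.06110 × 100.975 + 0.12705 × 103.009 + 0.49305 × 104.950
= 31.8539 + 6.1696 + 13.0873 + 51.7456 = 102.8564 Da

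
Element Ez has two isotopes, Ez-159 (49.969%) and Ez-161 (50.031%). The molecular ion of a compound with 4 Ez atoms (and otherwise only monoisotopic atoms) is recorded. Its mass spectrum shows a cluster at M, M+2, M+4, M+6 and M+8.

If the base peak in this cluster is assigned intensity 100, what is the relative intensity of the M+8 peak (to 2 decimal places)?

(0.49969 + 0.50031)^4 gives M 0.0623, M+2 0.2497, M+4 0.3750, M+6 0.2503, M+8 0.0627; the largest is M+4.
P(M+4) = C(4,2) × 0.49969^2 × 0.50031^2 = 6 × 0.2496901 × 0.2503101 = 0.375000 (base)
P(M+8) = C(4,4) × 0.49969^0 × 0.50031^4 = 1 × 1.0000 × 0.06265514 = 0.062655
Relative intensity = 0.062655 / 0.375000 × 100 = 16.71

16.71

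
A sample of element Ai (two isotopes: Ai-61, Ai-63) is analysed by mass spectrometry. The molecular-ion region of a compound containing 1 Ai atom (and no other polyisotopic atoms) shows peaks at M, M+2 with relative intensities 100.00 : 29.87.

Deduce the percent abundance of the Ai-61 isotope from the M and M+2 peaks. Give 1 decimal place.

77.0%

Write p for the Ai-61 fraction. I(M+2)/I(M) = [C(1,1)·p^0·(1−p)] / p^1 = 1·(1−p)/p = 29.87/100.00 = 0.2987
(1−p)/p = 0.2987/1 = 0.2987  ⇒  p = 1/(1 + 0.2987) = 0.7700
Ai-61: 77.0%, Ai-63: 23.0%.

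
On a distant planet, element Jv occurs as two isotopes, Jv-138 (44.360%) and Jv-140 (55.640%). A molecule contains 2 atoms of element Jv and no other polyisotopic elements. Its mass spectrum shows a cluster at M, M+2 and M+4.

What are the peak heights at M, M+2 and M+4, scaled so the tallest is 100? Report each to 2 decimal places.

39.86 : 100.00 : 62.71

Each Jv atom is independently Jv-138 (p = 0.44360) or Jv-140 (q = 0.55640); the cluster is the binomial expansion (p + q)^2.
P(M) = 0.44360^2 = 0.196781
P(M+2) = 2 × 0.44360^1 × 0.55640^1 = 0.493638
P(M+4) = 0.55640^2 = 0.309581
The M+2 peak is largest (0.493638); scaling to 100 gives 39.86 : 100.00 : 62.71.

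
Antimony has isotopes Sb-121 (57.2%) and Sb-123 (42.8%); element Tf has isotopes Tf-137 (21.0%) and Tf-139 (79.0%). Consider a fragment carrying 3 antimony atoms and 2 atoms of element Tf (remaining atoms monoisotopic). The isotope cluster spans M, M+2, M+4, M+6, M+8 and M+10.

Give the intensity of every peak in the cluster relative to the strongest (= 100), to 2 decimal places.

2.23 : 21.79 : 73.00 : 100.00 : 60.06 : 13.23

Antimony pattern (n=3): 0.18714925 : 0.42010426 : 0.31434374 : 0.07840275
Element Tf pattern (n=2): 0.0441 : 0.3318 : 0.6241
Convolve the two distributions (both contribute in 2-u steps):
  M: 0.18714925×0.0441 = 0.008253
  M+2: 0.18714925×0.3318 + 0.42010426×0.0441 = 0.080623
  M+4: 0.18714925×0.6241 + 0.42010426×0.3318 + 0.31434374×0.0441 = 0.270053
  M+6: 0.42010426×0.6241 + 0.31434374×0.3318 + 0.07840275×0.0441 = 0.369944
  M+8: 0.31434374×0.6241 + 0.07840275×0.3318 = 0.222196
  M+10: 0.07840275×0.6241 = 0.048931
Scale to base peak (0.369944) = 100: 2.23 : 21.79 : 73.00 : 100.00 : 60.06 : 13.23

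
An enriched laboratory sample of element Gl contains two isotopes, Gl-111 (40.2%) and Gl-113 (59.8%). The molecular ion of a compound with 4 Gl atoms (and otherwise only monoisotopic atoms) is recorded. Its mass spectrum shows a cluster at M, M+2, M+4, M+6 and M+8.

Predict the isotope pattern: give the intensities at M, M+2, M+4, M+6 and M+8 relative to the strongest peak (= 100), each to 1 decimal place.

7.5 : 44.8 : 100.0 : 99.2 : 36.9

The 4 Gl atoms are independent, so intensities follow the terms of (0.402 + 0.598)^4.
P(M) = 0.402^4 = 0.026116
P(M+2) = 4 × 0.402^3 × 0.598^1 = 0.155396
P(M+4) = 6 × 0.402^2 × 0.598^2 = 0.346741
P(M+6) = 4 × 0.402^1 × 0.598^3 = 0.343866
P(M+8) = 0.598^4 = 0.127881
The M+4 peak is largest (0.346741); scaling to 100 gives 7.5 : 44.8 : 100.0 : 99.2 : 36.9.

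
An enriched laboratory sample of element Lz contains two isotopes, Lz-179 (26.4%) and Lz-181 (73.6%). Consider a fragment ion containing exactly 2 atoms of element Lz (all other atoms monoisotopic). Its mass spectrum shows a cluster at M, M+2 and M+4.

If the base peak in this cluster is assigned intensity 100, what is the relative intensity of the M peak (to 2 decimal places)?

Term probabilities: M 0.0697, M+2 0.3886, M+4 0.5417. Base peak = M+4.
P(M+4) = C(2,2) × 0.264^0 × 0.736^2 = 1 × 1.0000 × 0.541696 = 0.541696 (base)
P(M) = C(2,0) × 0.264^2 × 0.736^0 = 1 × 0.069696 × 1.0000 = 0.069696
Relative intensity = 0.069696 / 0.541696 × 100 = 12.87

12.87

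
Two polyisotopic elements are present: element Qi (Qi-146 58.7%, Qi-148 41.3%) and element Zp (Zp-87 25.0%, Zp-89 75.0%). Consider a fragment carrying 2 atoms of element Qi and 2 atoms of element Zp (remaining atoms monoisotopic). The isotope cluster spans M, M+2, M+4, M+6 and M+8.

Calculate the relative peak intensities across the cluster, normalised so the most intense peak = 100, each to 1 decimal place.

Element Qi pattern (n=2): 0.344569 : 0.484862 : 0.170569
Element Zp pattern (n=2): 0.0625 : 0.3750 : 0.5625
Convolve the two distributions (both contribute in 2-u steps):
  M: 0.344569×0.0625 = 0.021536
  M+2: 0.344569×0.3750 + 0.484862×0.0625 = 0.159517
  M+4: 0.344569×0.5625 + 0.484862×0.3750 + 0.170569×0.0625 = 0.386304
  M+6: 0.484862×0.5625 + 0.170569×0.3750 = 0.336698
  M+8: 0.170569×0.5625 = 0.095945
Scale to base peak (0.386304) = 100: 5.6 : 41.3 : 100.0 : 87.2 : 24.8

5.6 : 41.3 : 100.0 : 87.2 : 24.8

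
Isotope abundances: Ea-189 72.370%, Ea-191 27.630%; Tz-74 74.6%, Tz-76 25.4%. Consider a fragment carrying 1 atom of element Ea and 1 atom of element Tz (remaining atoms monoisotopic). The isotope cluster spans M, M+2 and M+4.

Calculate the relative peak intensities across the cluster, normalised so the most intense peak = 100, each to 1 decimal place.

Element Ea pattern (n=1): 0.7237 : 0.2763
Element Tz pattern (n=1): 0.7460 : 0.2540
Convolve the two distributions (both contribute in 2-u steps):
  M: 0.7237×0.7460 = 0.539880
  M+2: 0.7237×0.2540 + 0.2763×0.7460 = 0.389940
  M+4: 0.2763×0.2540 = 0.070180
Scale to base peak (0.539880) = 100: 100.0 : 72.2 : 13.0

100.0 : 72.2 : 13.0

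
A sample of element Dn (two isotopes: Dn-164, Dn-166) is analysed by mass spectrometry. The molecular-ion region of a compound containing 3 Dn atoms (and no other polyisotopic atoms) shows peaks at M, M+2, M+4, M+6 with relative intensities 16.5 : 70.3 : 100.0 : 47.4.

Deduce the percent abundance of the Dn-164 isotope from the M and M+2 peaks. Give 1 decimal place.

41.3%

If p is the fraction of Dn that is Dn-164, then I(M+2)/I(M) = [C(3,1)·p^2·(1−p)] / p^3 = 3·(1−p)/p = 70.3/16.5 = 4.2606
(1−p)/p = 4.2606/3 = 1.4202  ⇒  p = 1/(1 + 1.4202) = 0.4132
Dn-164: 41.3%, Dn-166: 58.7%.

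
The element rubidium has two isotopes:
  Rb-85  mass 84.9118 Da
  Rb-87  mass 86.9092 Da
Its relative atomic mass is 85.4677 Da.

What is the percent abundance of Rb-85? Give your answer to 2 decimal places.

Writing the weighted mean with unknown fraction x of Rb-85:
84.9118·x + 86.9092·(1 − x) = 85.4677
(84.9118 − 86.9092)·x = 85.4677 − 86.9092
x = -1.4415 / -1.9974 = 0.72169 → 72.17% Rb-85, 27.83% Rb-87.

72.17%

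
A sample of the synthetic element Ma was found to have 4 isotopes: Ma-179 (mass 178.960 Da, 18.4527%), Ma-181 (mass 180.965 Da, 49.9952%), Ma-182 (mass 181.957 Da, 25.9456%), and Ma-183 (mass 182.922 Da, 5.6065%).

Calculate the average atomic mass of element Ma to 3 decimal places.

180.962 Da

The abundance-weighted mean is 0.184527 × 178.960 + 0.499952 × 180.965 + 0.259456 × 181.957 + 0.056065 × 182.922
= 33.0230 + 90.4738 + 47.2098 + 10.2555 = 180.9621 Da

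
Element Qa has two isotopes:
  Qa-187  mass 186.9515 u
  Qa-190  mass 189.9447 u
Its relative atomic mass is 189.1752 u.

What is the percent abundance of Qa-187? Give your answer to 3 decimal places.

25.708%

Writing the weighted mean with unknown fraction x of Qa-187:
186.9515·x + 189.9447·(1 − x) = 189.1752
(186.9515 − 189.9447)·x = 189.1752 − 189.9447
x = -0.7695 / -2.9932 = 0.25708 → 25.708% Qa-187, 74.292% Qa-190.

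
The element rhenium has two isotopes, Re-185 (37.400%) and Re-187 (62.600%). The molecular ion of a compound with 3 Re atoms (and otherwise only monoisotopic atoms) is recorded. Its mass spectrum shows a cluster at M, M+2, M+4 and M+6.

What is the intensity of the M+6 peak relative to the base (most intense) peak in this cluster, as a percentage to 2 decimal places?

55.79%

Binomial terms of (0.37400 + 0.62600)^3: M 0.0523, M+2 0.2627, M+4 0.4397, M+6 0.2453 → M+4 is the base peak.
P(M+4) = C(3,2) × 0.37400^1 × 0.62600^2 = 3 × 0.3740 × 0.391876 = 0.439685 (base)
P(M+6) = C(3,3) × 0.37400^0 × 0.62600^3 = 1 × 1.0000 × 0.24531438 = 0.245314
Relative intensity = 0.245314 / 0.439685 × 100 = 55.79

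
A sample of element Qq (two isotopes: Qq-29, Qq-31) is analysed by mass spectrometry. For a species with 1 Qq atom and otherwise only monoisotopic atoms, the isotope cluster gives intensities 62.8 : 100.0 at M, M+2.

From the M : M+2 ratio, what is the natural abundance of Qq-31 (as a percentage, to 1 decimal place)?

If p is the fraction of Qq that is Qq-29, then I(M+2)/I(M) = [C(1,1)·p^0·(1−p)] / p^1 = 1·(1−p)/p = 100.0/62.8 = 1.5924
(1−p)/p = 1.5924/1 = 1.5924  ⇒  p = 1/(1 + 1.5924) = 0.3857
Qq-29: 38.6%, Qq-31: 61.4%.

61.4%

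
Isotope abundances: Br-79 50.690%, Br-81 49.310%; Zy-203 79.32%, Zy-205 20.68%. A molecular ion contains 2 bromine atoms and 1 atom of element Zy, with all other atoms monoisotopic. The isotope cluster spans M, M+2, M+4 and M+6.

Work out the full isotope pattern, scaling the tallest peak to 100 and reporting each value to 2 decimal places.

Bromine pattern (n=2): 0.25694761 : 0.49990478 : 0.24314761
Element Zy pattern (n=1): 0.7932 : 0.2068
Convolve the two distributions (both contribute in 2-u steps):
  M: 0.25694761×0.7932 = 0.203811
  M+2: 0.25694761×0.2068 + 0.49990478×0.7932 = 0.449661
  M+4: 0.49990478×0.2068 + 0.24314761×0.7932 = 0.296245
  M+6: 0.24314761×0.2068 = 0.050283
Scale to base peak (0.449661) = 100: 45.33 : 100.00 : 65.88 : 11.18

45.33 : 100.00 : 65.88 : 11.18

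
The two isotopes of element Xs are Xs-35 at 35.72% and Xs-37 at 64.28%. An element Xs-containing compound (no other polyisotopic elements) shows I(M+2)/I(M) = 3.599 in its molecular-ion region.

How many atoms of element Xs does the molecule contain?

The M+2/M ratio from n Xs atoms is n · q/p = n · 0.6428/0.3572.
n = 3.599 × 0.3572/0.6428 = 2.00 ≈ 2

2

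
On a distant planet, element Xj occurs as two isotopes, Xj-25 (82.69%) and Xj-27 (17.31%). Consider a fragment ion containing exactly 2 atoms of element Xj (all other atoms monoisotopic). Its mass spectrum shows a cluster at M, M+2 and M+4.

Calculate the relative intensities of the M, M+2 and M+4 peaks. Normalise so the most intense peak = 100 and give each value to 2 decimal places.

100.00 : 41.87 : 4.38

Each Xj atom is independently Xj-25 (p = 0.8269) or Xj-27 (q = 0.1731); the cluster is the binomial expansion (p + q)^2.
P(M) = 0.8269^2 = 0.683764
P(M+2) = 2 × 0.8269^1 × 0.1731^1 = 0.286273
P(M+4) = 0.1731^2 = 0.029964
The M peak is largest (0.683764); scaling to 100 gives 100.00 : 41.87 : 4.38.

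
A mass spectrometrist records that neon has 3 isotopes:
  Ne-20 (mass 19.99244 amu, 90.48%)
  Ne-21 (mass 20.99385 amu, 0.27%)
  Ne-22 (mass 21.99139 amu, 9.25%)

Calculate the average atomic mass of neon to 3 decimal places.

20.180 amu

Ar = Σ fᵢ·mᵢ = 0.9048 × 19.99244 + 0.0027 × 20.99385 + 0.0925 × 21.99139
= 18.089160 + 0.056683 + 2.034204 = 20.180047 amu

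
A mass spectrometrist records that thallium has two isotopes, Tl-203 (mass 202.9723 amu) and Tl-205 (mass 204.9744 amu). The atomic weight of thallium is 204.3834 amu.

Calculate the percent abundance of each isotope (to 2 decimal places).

With x = fraction of Tl-203 (so Tl-205 is 1 − x):
202.9723·x + 204.9744·(1 − x) = 204.3834
(202.9723 − 204.9744)·x = 204.3834 − 204.9744
x = -0.5910 / -2.0021 = 0.29519 → 29.52% Tl-203, 70.48% Tl-205.

Tl-203: 29.52%, Tl-205: 70.48%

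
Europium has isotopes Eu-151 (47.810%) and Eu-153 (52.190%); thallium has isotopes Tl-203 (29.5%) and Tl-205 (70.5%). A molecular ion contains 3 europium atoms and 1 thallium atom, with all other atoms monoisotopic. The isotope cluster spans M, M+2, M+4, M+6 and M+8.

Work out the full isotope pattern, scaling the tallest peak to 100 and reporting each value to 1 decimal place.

Europium pattern (n=3): 0.10928391 : 0.3578871 : 0.39067407 : 0.14215492
Thallium pattern (n=1): 0.2950 : 0.7050
Convolve the two distributions (both contribute in 2-u steps):
  M: 0.10928391×0.2950 = 0.032239
  M+2: 0.10928391×0.7050 + 0.3578871×0.2950 = 0.182622
  M+4: 0.3578871×0.7050 + 0.39067407×0.2950 = 0.367559
  M+6: 0.39067407×0.7050 + 0.14215492×0.2950 = 0.317361
  M+8: 0.14215492×0.7050 = 0.100219
Scale to base peak (0.367559) = 100: 8.8 : 49.7 : 100.0 : 86.3 : 27.3

8.8 : 49.7 : 100.0 : 86.3 : 27.3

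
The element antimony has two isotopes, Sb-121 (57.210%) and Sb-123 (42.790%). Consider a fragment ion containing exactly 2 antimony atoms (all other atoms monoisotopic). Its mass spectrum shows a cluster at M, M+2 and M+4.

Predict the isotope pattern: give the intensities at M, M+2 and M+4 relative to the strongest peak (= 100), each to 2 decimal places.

66.85 : 100.00 : 37.40

Each Sb atom is independently Sb-121 (p = 0.57210) or Sb-123 (q = 0.42790); the cluster is the binomial expansion (p + q)^2.
P(M) = 0.57210^2 = 0.327298
P(M+2) = 2 × 0.57210^1 × 0.42790^1 = 0.489603
P(M+4) = 0.42790^2 = 0.183098
The M+2 peak is largest (0.489603); scaling to 100 gives 66.85 : 100.00 : 37.40.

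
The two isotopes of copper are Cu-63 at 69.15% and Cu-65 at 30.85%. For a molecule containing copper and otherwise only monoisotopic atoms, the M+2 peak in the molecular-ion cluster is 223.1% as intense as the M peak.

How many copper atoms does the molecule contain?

5

With n Cu atoms, P(M+2)/P(M) = C(n,1)·p^(n−1)q / p^n = n·q/p = n · 0.3085/0.6915.
n = 2.231 × 0.6915/0.3085 = 5.00 ≈ 5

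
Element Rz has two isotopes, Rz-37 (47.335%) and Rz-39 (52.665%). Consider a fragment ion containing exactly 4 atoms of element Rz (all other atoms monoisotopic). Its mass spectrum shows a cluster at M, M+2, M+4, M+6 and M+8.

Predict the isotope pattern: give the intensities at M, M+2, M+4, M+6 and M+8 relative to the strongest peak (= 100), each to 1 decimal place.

13.5 : 59.9 : 100.0 : 74.2 : 20.6

Expanding (0.47335 + 0.52665)^4:
P(M) = 0.47335^4 = 0.050203
P(M+2) = 4 × 0.47335^3 × 0.52665^1 = 0.223424
P(M+4) = 6 × 0.47335^2 × 0.52665^2 = 0.372872
P(M+6) = 4 × 0.47335^1 × 0.52665^3 = 0.276572
P(M+8) = 0.52665^4 = 0.076929
The M+4 peak is largest (0.372872); scaling to 100 gives 13.5 : 59.9 : 100.0 : 74.2 : 20.6.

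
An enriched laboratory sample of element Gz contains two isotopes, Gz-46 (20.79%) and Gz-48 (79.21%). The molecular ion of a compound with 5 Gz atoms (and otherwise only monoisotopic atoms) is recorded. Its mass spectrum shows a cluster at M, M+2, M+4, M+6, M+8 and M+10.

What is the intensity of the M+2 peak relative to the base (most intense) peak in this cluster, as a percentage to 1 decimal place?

1.8%

Term probabilities: M 0.0004, M+2 0.0074, M+4 0.0564, M+6 0.2148, M+8 0.4092, M+10 0.3118. Base peak = M+8.
P(M+8) = C(5,4) × 0.2079^1 × 0.7921^4 = 5 × 0.2079 × 0.39365888 = 0.409208 (base)
P(M+2) = C(5,1) × 0.2079^4 × 0.7921^1 = 5 × 0.00186818 × 0.7921 = 0.007399
Relative intensity = 0.007399 / 0.409208 × 100 = 1.8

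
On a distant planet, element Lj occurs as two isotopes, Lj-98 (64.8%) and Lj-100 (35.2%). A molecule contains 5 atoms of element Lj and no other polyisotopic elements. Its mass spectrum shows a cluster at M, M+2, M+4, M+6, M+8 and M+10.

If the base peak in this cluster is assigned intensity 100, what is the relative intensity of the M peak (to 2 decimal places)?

Term probabilities: M 0.1143, M+2 0.3103, M+4 0.3371, M+6 0.1831, M+8 0.0497, M+10 0.0054. Base peak = M+4.
P(M+4) = C(5,2) × 0.648^3 × 0.352^2 = 10 × 0.27209779 × 0.123904 = 0.337140 (base)
P(M) = C(5,0) × 0.648^5 × 0.352^0 = 1 × 0.11425495 × 1.0000 = 0.114255
Relative intensity = 0.114255 / 0.337140 × 100 = 33.89

33.89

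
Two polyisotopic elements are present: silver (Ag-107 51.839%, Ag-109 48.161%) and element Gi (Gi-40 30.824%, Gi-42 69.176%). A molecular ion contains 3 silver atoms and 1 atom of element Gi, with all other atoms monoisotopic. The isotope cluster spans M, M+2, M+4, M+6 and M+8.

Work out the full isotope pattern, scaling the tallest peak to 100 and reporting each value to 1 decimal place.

11.3 : 56.9 : 100.0 : 74.8 : 20.3

Silver pattern (n=3): 0.13930601 : 0.38826655 : 0.36071887 : 0.11170857
Element Gi pattern (n=1): 0.30824 : 0.69176
Convolve the two distributions (both contribute in 2-u steps):
  M: 0.13930601×0.30824 = 0.042940
  M+2: 0.13930601×0.69176 + 0.38826655×0.30824 = 0.216046
  M+4: 0.38826655×0.69176 + 0.36071887×0.30824 = 0.379775
  M+6: 0.36071887×0.69176 + 0.11170857×0.30824 = 0.283964
  M+8: 0.11170857×0.69176 = 0.077276
Scale to base peak (0.379775) = 100: 11.3 : 56.9 : 100.0 : 74.8 : 20.3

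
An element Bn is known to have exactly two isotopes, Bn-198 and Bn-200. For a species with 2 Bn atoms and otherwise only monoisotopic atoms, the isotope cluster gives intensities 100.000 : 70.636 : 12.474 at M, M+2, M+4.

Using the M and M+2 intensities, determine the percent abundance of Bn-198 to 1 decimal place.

Let p = fractional abundance of Bn-198. I(M+2)/I(M) = [C(2,1)·p^1·(1−p)] / p^2 = 2·(1−p)/p = 70.636/100.000 = 0.7064
(1−p)/p = 0.7064/2 = 0.3532  ⇒  p = 1/(1 + 0.3532) = 0.7390
Bn-198: 73.9%, Bn-200: 26.1%.

73.9%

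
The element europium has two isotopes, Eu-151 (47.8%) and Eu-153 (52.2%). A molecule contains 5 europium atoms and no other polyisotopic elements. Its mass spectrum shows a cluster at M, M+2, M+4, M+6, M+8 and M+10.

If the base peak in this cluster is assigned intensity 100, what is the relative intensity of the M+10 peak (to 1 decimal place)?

Term probabilities: M 0.0250, M+2 0.1363, M+4 0.2976, M+6 0.3250, M+8 0.1775, M+10 0.0388. Base peak = M+6.
P(M+6) = C(5,3) × 0.478^2 × 0.522^3 = 10 × 0.228484 × 0.14223665 = 0.324988 (base)
P(M+10) = C(5,5) × 0.478^0 × 0.522^5 = 1 × 1.0000 × 0.03875721 = 0.038757
Relative intensity = 0.038757 / 0.324988 × 100 = 11.9

11.9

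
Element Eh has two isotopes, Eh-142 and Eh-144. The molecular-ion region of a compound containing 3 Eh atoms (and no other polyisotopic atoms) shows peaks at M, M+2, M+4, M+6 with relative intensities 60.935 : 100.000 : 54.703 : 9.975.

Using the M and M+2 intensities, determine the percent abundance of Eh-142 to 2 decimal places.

Let p = fractional abundance of Eh-142. I(M+2)/I(M) = [C(3,1)·p^2·(1−p)] / p^3 = 3·(1−p)/p = 100.000/60.935 = 1.6411
(1−p)/p = 1.6411/3 = 0.5470  ⇒  p = 1/(1 + 0.5470) = 0.6464
Eh-142: 64.64%, Eh-144: 35.36%.

64.64%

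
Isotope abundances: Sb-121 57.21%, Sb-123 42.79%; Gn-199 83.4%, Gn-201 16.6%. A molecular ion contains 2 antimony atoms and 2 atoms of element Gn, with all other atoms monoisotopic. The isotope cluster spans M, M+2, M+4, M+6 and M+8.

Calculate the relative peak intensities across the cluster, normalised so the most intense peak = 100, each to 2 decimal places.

Antimony pattern (n=2): 0.32729841 : 0.48960318 : 0.18309841
Element Gn pattern (n=2): 0.695556 : 0.276888 : 0.027556
Convolve the two distributions (both contribute in 2-u steps):
  M: 0.32729841×0.695556 = 0.227654
  M+2: 0.32729841×0.276888 + 0.48960318×0.695556 = 0.431171
  M+4: 0.32729841×0.027556 + 0.48960318×0.276888 + 0.18309841×0.695556 = 0.271939
  M+6: 0.48960318×0.027556 + 0.18309841×0.276888 = 0.064189
  M+8: 0.18309841×0.027556 = 0.005045
Scale to base peak (0.431171) = 100: 52.80 : 100.00 : 63.07 : 14.89 : 1.17

52.80 : 100.00 : 63.07 : 14.89 : 1.17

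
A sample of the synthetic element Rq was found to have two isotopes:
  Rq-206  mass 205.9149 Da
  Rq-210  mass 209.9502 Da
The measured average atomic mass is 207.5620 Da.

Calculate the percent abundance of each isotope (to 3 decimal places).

Let x be the fractional abundance of Rq-206; then Rq-210 has abundance 1 − x.
205.9149·x + 209.9502·(1 − x) = 207.5620
(205.9149 − 209.9502)·x = 207.5620 − 209.9502
x = -2.3882 / -4.0353 = 0.59183 → 59.183% Rq-206, 40.817% Rq-210.

Rq-206: 59.183%, Rq-210: 40.817%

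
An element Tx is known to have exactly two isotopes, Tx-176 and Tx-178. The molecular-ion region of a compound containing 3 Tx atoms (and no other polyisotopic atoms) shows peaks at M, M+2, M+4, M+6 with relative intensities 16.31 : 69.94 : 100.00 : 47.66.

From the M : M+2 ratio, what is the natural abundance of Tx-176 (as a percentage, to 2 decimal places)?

41.16%

Let p = fractional abundance of Tx-176. I(M+2)/I(M) = [C(3,1)·p^2·(1−p)] / p^3 = 3·(1−p)/p = 69.94/16.31 = 4.2882
(1−p)/p = 4.2882/3 = 1.4294  ⇒  p = 1/(1 + 1.4294) = 0.4116
Tx-176: 41.16%, Tx-178: 58.84%.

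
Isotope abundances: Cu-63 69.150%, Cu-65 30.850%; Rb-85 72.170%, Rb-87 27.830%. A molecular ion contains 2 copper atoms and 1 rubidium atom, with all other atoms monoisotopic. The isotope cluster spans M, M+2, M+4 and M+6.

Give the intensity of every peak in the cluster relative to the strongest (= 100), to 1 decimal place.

Copper pattern (n=2): 0.47817225 : 0.4266555 : 0.09517225
Rubidium pattern (n=1): 0.7217 : 0.2783
Convolve the two distributions (both contribute in 2-u steps):
  M: 0.47817225×0.7217 = 0.345097
  M+2: 0.47817225×0.2783 + 0.4266555×0.7217 = 0.440993
  M+4: 0.4266555×0.2783 + 0.09517225×0.7217 = 0.187424
  M+6: 0.09517225×0.2783 = 0.026486
Scale to base peak (0.440993) = 100: 78.3 : 100.0 : 42.5 : 6.0

78.3 : 100.0 : 42.5 : 6.0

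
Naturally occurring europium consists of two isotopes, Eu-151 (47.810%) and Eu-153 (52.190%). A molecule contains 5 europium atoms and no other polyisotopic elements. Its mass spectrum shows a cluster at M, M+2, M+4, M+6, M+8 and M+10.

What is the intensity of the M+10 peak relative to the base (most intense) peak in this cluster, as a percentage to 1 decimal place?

Binomial terms of (0.47810 + 0.52190)^5: M 0.0250, M+2 0.1363, M+4 0.2977, M+6 0.3249, M+8 0.1774, M+10 0.0387 → M+6 is the base peak.
P(M+6) = C(5,3) × 0.47810^2 × 0.52190^3 = 10 × 0.22857961 × 0.14215492 = 0.324937 (base)
P(M+10) = C(5,5) × 0.47810^0 × 0.52190^5 = 1 × 1.0000 × 0.0387201 = 0.038720
Relative intensity = 0.038720 / 0.324937 × 100 = 11.9

11.9%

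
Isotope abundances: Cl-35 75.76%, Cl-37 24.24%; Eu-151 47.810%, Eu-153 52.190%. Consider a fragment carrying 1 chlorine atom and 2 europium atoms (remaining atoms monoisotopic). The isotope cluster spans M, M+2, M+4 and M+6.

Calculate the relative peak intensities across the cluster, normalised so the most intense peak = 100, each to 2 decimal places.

39.95 : 100.00 : 75.51 : 15.23

Chlorine pattern (n=1): 0.7576 : 0.2424
Europium pattern (n=2): 0.22857961 : 0.49904078 : 0.27237961
Convolve the two distributions (both contribute in 2-u steps):
  M: 0.7576×0.22857961 = 0.173172
  M+2: 0.7576×0.49904078 + 0.2424×0.22857961 = 0.433481
  M+4: 0.7576×0.27237961 + 0.2424×0.49904078 = 0.327322
  M+6: 0.2424×0.27237961 = 0.066025
Scale to base peak (0.433481) = 100: 39.95 : 100.00 : 75.51 : 15.23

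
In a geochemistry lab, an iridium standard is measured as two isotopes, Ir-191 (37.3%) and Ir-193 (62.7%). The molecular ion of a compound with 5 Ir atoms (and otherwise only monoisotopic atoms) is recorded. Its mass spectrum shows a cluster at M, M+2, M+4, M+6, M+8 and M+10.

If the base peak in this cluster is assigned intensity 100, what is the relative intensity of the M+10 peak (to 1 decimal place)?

28.3

Binomial terms of (0.373 + 0.627)^5: M 0.0072, M+2 0.0607, M+4 0.2040, M+6 0.3429, M+8 0.2882, M+10 0.0969 → M+6 is the base peak.
P(M+6) = C(5,3) × 0.373^2 × 0.627^3 = 10 × 0.139129 × 0.24649188 = 0.342942 (base)
P(M+10) = C(5,5) × 0.373^0 × 0.627^5 = 1 × 1.0000 × 0.09690311 = 0.096903
Relative intensity = 0.096903 / 0.342942 × 100 = 28.3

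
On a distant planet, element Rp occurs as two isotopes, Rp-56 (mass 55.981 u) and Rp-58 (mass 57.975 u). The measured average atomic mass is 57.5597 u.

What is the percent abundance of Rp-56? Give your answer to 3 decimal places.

20.827%

Let x be the fractional abundance of Rp-56; then Rp-58 has abundance 1 − x.
55.981·x + 57.975·(1 − x) = 57.5597
(55.981 − 57.975)·x = 57.5597 − 57.975
x = -0.4153 / -1.994 = 0.20827 → 20.827% Rp-56, 79.173% Rp-58.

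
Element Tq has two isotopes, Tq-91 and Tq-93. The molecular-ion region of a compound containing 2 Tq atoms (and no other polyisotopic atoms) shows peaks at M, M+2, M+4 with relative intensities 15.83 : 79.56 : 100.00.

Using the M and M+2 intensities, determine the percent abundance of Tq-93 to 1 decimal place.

71.5%

Write p for the Tq-91 fraction. I(M+2)/I(M) = [C(2,1)·p^1·(1−p)] / p^2 = 2·(1−p)/p = 79.56/15.83 = 5.0259
(1−p)/p = 5.0259/2 = 2.5130  ⇒  p = 1/(1 + 2.5130) = 0.2847
Tq-91: 28.5%, Tq-93: 71.5%.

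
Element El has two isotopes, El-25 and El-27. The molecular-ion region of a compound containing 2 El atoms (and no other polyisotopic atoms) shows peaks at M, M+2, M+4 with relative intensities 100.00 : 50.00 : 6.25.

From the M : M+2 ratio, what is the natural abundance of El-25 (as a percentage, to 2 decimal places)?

Let p = fractional abundance of El-25. I(M+2)/I(M) = [C(2,1)·p^1·(1−p)] / p^2 = 2·(1−p)/p = 50.00/100.00 = 0.5000
(1−p)/p = 0.5000/2 = 0.2500  ⇒  p = 1/(1 + 0.2500) = 0.8000
El-25: 80.00%, El-27: 20.00%.

80.00%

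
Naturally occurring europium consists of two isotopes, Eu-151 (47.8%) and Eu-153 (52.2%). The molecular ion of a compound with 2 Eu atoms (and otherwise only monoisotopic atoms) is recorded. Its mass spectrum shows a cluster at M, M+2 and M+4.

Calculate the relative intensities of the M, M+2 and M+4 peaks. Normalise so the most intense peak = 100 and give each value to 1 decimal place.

The 2 Eu atoms are independent, so intensities follow the terms of (0.478 + 0.522)^2.
P(M) = 0.478^2 = 0.228484
P(M+2) = 2 × 0.478^1 × 0.522^1 = 0.499032
P(M+4) = 0.522^2 = 0.272484
The M+2 peak is largest (0.499032); scaling to 100 gives 45.8 : 100.0 : 54.6.

45.8 : 100.0 : 54.6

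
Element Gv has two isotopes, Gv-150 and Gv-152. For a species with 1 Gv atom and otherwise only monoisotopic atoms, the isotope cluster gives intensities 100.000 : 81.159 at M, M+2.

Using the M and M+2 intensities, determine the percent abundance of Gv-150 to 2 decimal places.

If p is the fraction of Gv that is Gv-150, then I(M+2)/I(M) = [C(1,1)·p^0·(1−p)] / p^1 = 1·(1−p)/p = 81.159/100.000 = 0.8116
(1−p)/p = 0.8116/1 = 0.8116  ⇒  p = 1/(1 + 0.8116) = 0.5520
Gv-150: 55.20%, Gv-152: 44.80%.

55.20%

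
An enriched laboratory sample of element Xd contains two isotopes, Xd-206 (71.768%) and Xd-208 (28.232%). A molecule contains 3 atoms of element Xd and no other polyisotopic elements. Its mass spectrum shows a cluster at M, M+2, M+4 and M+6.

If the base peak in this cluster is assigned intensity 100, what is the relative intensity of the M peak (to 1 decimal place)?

Binomial terms of (0.71768 + 0.28232)^3: M 0.3697, M+2 0.4362, M+4 0.1716, M+6 0.0225 → M+2 is the base peak.
P(M+2) = C(3,1) × 0.71768^2 × 0.28232^1 = 3 × 0.51506458 × 0.28232 = 0.436239 (base)
P(M) = C(3,0) × 0.71768^3 × 0.28232^0 = 1 × 0.36965155 × 1.0000 = 0.369652
Relative intensity = 0.369652 / 0.436239 × 100 = 84.7

84.7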